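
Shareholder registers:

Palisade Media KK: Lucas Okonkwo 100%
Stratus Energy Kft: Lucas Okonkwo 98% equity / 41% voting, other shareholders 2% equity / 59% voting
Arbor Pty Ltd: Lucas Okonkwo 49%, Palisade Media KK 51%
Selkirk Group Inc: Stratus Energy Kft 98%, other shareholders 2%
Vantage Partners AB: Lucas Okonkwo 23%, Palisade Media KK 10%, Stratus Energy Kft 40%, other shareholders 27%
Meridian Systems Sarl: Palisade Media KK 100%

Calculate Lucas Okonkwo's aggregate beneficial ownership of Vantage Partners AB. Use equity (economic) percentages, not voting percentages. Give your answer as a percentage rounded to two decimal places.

Lucas reaches Vantage along 3 paths.
Direct stake: 23% = 23%.
Via Palisade: 100% × 10% = 10%.
Via Stratus: 98% × 40% = 39.2%.
Total: 23% + 10% + 39.2% = 72.2%.
Rounded: 72.20%.

72.20%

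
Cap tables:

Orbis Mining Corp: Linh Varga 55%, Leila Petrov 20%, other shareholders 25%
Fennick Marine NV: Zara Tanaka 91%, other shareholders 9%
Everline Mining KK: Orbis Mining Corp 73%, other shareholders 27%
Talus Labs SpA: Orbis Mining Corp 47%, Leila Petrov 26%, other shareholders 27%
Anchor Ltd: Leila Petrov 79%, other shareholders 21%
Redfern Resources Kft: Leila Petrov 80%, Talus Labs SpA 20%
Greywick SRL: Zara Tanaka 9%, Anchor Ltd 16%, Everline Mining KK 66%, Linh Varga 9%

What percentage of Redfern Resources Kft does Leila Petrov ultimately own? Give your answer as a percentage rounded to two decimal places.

87.08%

Leila reaches Redfern along 3 paths.
Direct stake: 80% = 80%.
Via Orbis → Talus: 20% × 47% × 20% = 1.88%.
Via Talus: 26% × 20% = 5.2%.
Total: 80% + 1.88% + 5.2% = 87.08%.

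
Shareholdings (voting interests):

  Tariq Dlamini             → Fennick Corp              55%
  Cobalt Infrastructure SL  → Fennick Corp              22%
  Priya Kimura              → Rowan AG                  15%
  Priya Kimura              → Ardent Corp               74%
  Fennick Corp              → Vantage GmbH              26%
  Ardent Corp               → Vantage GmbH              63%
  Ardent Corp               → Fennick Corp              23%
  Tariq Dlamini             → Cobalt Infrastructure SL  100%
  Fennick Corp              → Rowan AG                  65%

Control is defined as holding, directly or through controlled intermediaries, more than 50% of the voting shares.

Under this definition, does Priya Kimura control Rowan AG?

No

Priya holds 74% of Ardent, so Priya controls Ardent.
Ardent holds 63% of Vantage, so Priya controls Vantage.
In Rowan, Priya's side holds only 15%, not > 50%.
So Priya does not control Rowan.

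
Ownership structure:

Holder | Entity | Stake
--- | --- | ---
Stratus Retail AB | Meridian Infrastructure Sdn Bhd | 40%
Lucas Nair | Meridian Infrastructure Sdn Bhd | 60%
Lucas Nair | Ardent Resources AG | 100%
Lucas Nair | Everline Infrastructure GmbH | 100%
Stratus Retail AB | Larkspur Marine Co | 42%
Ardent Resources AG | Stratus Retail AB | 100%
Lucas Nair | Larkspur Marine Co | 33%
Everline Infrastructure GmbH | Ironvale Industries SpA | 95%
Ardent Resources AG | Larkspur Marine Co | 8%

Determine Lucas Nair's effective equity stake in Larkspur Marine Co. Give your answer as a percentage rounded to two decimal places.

Lucas reaches Larkspur along 3 paths.
Direct stake: 33% = 33%.
Via Ardent → Stratus: 100% × 100% × 42% = 42%.
Via Ardent: 100% × 8% = 8%.
Total: 33% + 42% + 8% = 83%.
Rounded: 83.00%.

83.00%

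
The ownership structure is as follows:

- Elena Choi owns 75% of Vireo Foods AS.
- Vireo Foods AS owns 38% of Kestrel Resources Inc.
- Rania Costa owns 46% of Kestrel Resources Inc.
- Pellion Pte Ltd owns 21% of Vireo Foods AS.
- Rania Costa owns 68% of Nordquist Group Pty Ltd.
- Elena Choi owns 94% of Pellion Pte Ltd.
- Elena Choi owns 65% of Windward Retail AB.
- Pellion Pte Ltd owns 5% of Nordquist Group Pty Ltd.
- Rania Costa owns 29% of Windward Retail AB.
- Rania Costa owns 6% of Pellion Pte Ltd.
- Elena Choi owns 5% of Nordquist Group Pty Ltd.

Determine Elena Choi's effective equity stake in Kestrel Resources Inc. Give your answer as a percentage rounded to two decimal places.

Elena reaches Kestrel along 2 paths.
Via Vireo: 75% × 38% = 28.5%.
Via Pellion → Vireo: 94% × 21% × 38% = 7.5012%.
Total: 28.5% + 7.5012% = 36.0012%.
Rounded: 36.00%.

36.00%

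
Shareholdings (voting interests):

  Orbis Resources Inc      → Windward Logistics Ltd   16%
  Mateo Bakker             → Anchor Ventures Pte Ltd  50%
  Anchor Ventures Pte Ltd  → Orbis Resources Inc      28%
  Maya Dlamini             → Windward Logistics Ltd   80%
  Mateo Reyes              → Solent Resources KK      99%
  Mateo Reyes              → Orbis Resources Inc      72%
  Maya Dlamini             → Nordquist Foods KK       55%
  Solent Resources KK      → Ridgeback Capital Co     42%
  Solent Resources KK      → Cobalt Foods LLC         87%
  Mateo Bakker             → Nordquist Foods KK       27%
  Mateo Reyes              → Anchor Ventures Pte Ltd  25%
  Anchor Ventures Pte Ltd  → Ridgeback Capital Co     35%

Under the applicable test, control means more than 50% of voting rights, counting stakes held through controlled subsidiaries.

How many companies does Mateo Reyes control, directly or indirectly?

3

Mateo Reyes holds 99% of Solent, so Mateo Reyes controls Solent.
Mateo Reyes holds 72% of Orbis, so Mateo Reyes controls Orbis.
Solent holds 87% of Cobalt, so Mateo Reyes controls Cobalt.
No other company's threshold is met.
Mateo Reyes controls 3 companies.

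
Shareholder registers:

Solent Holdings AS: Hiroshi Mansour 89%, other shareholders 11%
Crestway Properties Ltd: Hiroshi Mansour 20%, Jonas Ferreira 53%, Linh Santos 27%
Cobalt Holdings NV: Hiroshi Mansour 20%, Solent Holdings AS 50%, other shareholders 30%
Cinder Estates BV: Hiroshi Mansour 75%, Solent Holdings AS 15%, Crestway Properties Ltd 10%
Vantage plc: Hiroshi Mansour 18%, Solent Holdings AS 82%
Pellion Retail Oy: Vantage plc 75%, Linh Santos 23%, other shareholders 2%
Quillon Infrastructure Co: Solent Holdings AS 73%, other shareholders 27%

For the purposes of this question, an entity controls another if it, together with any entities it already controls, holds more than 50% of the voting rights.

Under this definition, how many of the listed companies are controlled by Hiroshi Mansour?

Hiroshi holds 89% of Solent, so Hiroshi controls Solent.
Hiroshi and Solent together hold 20% + 50% = 70% of Cobalt, so Hiroshi controls Cobalt.
Hiroshi and Solent together hold 75% + 15% = 90% of Cinder, so Hiroshi controls Cinder.
Hiroshi and Solent together hold 18% + 82% = 100% of Vantage, so Hiroshi controls Vantage.
Vantage holds 75% of Pellion, so Hiroshi controls Pellion.
Solent holds 73% of Quillon, so Hiroshi controls Quillon.
No other company's threshold is met.
Hiroshi controls 6 companies.

6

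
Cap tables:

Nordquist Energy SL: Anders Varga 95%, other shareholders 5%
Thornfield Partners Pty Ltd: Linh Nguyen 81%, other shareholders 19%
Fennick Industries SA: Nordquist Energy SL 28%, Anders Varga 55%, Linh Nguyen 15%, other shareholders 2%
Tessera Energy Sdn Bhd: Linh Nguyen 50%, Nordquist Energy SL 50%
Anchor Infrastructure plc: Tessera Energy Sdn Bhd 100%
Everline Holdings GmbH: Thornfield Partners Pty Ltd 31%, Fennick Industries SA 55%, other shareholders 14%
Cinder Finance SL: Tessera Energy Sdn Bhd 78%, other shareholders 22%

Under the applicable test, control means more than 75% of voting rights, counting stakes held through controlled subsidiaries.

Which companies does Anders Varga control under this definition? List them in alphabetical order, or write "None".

Anders holds 95% of Nordquist, so Anders controls Nordquist.
Nordquist and Anders together hold 28% + 55% = 83% of Fennick, so Anders controls Fennick.
No other company's threshold is met.

Fennick Industries SA, Nordquist Energy SL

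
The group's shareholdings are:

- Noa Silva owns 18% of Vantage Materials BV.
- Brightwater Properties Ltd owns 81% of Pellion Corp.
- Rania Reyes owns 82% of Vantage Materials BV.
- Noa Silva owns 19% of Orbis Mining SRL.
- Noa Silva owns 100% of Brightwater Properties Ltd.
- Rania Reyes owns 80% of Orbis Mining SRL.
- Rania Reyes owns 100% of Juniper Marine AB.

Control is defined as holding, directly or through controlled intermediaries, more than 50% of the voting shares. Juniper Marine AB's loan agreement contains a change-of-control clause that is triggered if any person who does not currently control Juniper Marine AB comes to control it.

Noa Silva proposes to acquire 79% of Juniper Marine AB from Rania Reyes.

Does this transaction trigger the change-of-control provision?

Yes

The purchase adds only to Noa's holdings (Rania's stake shrinks), so Noa is the only person who could newly come to control Juniper.
Noa holds 100% of Brightwater, so Noa controls Brightwater.
Brightwater holds 81% of Pellion, so Noa controls Pellion.
Neither Noa nor any entity Noa controls holds any voting interest in Juniper.
So before the transaction, Noa does not control Juniper.
After the purchase, Noa holds 79% of Juniper directly, and Rania's stake falls to 21%.
Noa holds 79% of Juniper, so Noa controls Juniper.
Noa did not control Juniper before and does after, so the clause is triggered.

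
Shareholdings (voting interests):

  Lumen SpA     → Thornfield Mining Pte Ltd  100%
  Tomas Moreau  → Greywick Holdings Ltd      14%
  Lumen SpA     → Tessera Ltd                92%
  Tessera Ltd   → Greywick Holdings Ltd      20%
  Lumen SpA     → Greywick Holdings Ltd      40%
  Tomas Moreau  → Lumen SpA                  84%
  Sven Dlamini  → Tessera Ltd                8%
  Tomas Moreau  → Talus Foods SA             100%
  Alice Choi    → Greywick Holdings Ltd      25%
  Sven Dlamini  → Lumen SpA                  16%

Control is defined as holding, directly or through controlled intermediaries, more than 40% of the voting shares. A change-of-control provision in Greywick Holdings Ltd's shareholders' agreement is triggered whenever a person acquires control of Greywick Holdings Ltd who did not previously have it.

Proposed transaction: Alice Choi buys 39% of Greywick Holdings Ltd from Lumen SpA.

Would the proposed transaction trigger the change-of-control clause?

Yes

The purchase adds only to Alice's holdings (Lumen's stake shrinks), so Alice is the only person who could newly come to control Greywick.
Alice's largest direct stake is 25% in Greywick, which does not meet the threshold, so Alice controls no company.
In Greywick, Alice's side holds only 25%, not > 40%.
So before the transaction, Alice does not control Greywick.
After the purchase, Alice's direct stake in Greywick rises to 25% + 39% = 64%, and Lumen's stake falls to 1%.
Alice holds 64% of Greywick, so Alice controls Greywick.
Alice did not control Greywick before and does after, so the clause is triggered.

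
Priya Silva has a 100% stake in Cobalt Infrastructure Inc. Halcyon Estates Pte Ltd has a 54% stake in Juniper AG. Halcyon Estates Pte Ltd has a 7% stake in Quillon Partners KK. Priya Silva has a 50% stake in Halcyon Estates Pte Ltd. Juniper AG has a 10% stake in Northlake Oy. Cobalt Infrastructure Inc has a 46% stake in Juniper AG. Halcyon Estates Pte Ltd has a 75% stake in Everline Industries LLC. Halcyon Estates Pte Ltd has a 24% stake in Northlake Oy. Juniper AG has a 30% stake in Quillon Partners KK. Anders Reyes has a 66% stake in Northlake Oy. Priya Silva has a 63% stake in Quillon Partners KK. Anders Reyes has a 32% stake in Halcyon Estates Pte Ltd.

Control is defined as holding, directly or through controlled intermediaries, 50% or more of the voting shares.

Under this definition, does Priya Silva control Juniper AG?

Priya holds 100% of Cobalt, so Priya controls Cobalt.
Priya holds 50% of Halcyon, so Priya controls Halcyon.
Halcyon and Cobalt together hold 54% + 46% = 100% of Juniper, so Priya controls Juniper.

Yes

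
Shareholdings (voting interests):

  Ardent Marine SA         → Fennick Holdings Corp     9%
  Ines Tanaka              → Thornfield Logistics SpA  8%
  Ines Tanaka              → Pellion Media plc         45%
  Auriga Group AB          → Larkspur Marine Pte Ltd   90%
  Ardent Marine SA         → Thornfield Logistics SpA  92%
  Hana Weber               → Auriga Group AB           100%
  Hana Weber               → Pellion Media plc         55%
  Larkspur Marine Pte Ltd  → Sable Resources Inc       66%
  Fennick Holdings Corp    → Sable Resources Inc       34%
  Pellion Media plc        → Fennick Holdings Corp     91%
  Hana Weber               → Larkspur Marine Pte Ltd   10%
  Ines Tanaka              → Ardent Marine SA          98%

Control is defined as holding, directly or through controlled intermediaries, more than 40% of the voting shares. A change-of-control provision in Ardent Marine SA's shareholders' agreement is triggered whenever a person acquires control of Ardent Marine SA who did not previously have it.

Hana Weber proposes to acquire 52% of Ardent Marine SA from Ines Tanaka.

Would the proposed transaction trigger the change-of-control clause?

Yes

The purchase adds only to Hana's holdings (Ines's stake shrinks), so Hana is the only person who could newly come to control Ardent.
Hana holds 100% of Auriga, so Hana controls Auriga.
Hana holds 55% of Pellion, so Hana controls Pellion.
Auriga and Hana together hold 90% + 10% = 100% of Larkspur, so Hana controls Larkspur.
Pellion holds 91% of Fennick, so Hana controls Fennick.
Fennick and Larkspur together hold 34% + 66% = 100% of Sable, so Hana controls Sable.
Neither Hana nor any entity Hana controls holds any voting interest in Ardent.
So before the transaction, Hana does not control Ardent.
After the purchase, Hana holds 52% of Ardent directly, and Ines's stake falls to 46%.
Hana holds 52% of Ardent, so Hana controls Ardent.
Hana did not control Ardent before and does after, so the clause is triggered.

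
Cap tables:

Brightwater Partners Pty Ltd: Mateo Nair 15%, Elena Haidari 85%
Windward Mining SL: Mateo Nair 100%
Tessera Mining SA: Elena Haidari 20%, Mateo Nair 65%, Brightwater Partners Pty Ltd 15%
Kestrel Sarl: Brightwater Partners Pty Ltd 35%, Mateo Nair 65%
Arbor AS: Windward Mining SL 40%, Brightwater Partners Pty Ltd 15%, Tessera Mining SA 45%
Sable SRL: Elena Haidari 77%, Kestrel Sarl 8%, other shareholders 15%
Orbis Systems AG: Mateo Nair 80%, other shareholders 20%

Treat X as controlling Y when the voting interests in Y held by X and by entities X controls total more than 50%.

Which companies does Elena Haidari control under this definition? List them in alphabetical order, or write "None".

Elena holds 85% of Brightwater, so Elena controls Brightwater.
Elena holds 77% of Sable, so Elena controls Sable.
No other company's threshold is met.

Brightwater Partners Pty Ltd, Sable SRL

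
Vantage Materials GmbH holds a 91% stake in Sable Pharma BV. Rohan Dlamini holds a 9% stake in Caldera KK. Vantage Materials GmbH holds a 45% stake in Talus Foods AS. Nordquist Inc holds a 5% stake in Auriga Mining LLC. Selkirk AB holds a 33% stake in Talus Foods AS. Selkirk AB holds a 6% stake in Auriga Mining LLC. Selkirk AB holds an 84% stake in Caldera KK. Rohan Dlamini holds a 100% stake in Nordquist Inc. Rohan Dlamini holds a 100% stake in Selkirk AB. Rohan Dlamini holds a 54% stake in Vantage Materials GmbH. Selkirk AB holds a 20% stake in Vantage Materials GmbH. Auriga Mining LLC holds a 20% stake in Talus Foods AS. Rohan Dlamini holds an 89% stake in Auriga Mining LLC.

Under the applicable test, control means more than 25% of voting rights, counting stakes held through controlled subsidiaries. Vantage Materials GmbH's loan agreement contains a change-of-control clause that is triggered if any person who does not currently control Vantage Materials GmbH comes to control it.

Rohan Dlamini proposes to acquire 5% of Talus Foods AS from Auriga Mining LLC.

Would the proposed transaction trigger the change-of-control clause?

The purchase adds only to Rohan's holdings (Auriga's stake shrinks), so Rohan is the only person who could newly come to control Vantage.
Rohan holds 100% of Selkirk, so Rohan controls Selkirk.
Rohan and Selkirk together hold 54% + 20% = 74% of Vantage, so Rohan controls Vantage.
So Rohan already controls Vantage before the transaction.
After the purchase, Rohan holds 5% of Talus directly, and Auriga's stake falls to 15%.
Rohan controlled Vantage already, so this is not a new person acquiring control; every other person's position is unchanged or reduced.
No new person acquires control, so the clause is not triggered.

No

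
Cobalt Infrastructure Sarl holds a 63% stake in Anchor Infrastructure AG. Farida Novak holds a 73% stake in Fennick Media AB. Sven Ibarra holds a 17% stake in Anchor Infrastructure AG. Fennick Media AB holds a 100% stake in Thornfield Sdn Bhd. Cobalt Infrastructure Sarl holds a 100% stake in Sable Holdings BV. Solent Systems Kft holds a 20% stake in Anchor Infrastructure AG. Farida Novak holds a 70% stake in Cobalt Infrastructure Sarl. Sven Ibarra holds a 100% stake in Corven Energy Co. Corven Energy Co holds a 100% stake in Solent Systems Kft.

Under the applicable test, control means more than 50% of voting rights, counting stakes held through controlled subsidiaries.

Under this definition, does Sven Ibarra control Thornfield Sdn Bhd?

No

Sven holds 100% of Corven, so Sven controls Corven.
Corven holds 100% of Solent, so Sven controls Solent.
Neither Sven nor any entity Sven controls holds any voting interest in Thornfield.
So Sven does not control Thornfield.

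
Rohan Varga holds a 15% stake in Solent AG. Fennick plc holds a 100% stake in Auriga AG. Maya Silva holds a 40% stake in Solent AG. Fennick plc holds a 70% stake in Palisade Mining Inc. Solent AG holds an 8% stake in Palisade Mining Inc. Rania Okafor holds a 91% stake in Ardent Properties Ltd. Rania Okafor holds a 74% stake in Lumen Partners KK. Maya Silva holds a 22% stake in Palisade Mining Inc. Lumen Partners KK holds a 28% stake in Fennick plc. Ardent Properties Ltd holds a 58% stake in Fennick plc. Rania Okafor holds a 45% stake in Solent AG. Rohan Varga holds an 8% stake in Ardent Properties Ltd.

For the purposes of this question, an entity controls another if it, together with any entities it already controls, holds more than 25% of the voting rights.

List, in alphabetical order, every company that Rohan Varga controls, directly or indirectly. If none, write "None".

None

Rohan's largest direct stake is 15% in Solent, which does not meet the threshold.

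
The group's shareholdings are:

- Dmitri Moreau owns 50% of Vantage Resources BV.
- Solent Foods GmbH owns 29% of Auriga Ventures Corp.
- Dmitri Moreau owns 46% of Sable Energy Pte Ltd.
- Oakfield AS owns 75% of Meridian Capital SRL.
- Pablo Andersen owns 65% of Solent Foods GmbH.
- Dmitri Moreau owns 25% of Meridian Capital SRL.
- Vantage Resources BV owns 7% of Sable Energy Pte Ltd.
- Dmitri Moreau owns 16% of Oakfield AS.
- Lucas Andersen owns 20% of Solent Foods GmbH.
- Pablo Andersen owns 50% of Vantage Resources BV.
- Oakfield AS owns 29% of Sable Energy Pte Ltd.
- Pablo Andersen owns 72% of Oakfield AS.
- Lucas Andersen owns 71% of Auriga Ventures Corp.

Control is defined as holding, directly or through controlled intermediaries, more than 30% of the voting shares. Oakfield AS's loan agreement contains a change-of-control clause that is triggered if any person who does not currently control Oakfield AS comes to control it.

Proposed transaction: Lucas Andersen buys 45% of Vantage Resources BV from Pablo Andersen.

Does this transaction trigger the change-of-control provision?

No

The purchase adds only to Lucas's holdings (Pablo's stake shrinks), so Lucas is the only person who could newly come to control Oakfield.
Lucas holds 71% of Auriga, so Lucas controls Auriga.
Neither Lucas nor any entity Lucas controls holds any voting interest in Oakfield.
So before the transaction, Lucas does not control Oakfield.
After the purchase, Lucas holds 45% of Vantage directly, and Pablo's stake falls to 5%.
Lucas holds 45% of Vantage, so Lucas controls Vantage.
After the transaction, neither Lucas nor any entity Lucas controls holds a voting interest in Oakfield, so Lucas still does not control it.
No new person acquires control, so the clause is not triggered.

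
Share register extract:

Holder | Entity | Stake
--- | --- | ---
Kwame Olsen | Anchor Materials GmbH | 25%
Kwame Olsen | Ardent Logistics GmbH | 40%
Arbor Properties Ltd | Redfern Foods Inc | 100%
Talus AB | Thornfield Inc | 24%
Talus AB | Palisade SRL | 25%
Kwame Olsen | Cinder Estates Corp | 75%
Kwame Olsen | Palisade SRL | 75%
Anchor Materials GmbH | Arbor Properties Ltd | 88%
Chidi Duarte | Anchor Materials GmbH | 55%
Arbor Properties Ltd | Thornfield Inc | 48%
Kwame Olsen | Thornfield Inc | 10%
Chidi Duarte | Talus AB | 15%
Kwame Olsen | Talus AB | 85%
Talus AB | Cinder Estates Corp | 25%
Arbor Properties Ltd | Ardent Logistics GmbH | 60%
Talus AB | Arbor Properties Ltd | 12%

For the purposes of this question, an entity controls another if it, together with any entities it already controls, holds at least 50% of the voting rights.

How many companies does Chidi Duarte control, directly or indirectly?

Chidi holds 55% of Anchor, so Chidi controls Anchor.
Anchor holds 88% of Arbor, so Chidi controls Arbor.
Arbor holds 60% of Ardent, so Chidi controls Ardent.
Arbor holds 100% of Redfern, so Chidi controls Redfern.
No other company's threshold is met.
Chidi controls 4 companies.

4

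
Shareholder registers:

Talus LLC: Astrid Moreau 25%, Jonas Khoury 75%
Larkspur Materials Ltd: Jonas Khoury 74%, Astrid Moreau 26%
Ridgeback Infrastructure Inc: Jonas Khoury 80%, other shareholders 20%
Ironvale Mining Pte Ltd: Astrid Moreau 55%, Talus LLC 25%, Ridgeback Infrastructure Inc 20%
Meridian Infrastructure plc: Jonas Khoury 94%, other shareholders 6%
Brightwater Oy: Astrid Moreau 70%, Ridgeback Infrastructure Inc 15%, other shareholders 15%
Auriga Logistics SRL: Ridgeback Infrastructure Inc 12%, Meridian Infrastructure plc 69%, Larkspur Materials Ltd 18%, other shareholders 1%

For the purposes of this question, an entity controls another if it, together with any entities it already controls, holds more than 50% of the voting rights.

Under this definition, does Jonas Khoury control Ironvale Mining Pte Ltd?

No

Jonas holds 75% of Talus, so Jonas controls Talus.
Jonas holds 74% of Larkspur, so Jonas controls Larkspur.
Jonas holds 80% of Ridgeback, so Jonas controls Ridgeback.
Jonas holds 94% of Meridian, so Jonas controls Meridian.
Ridgeback and Meridian and Larkspur together hold 12% + 69% + 18% = 99% of Auriga, so Jonas controls Auriga.
In Ironvale, Jonas's side holds only 25% + 20% = 45%, not > 50%.
So Jonas does not control Ironvale.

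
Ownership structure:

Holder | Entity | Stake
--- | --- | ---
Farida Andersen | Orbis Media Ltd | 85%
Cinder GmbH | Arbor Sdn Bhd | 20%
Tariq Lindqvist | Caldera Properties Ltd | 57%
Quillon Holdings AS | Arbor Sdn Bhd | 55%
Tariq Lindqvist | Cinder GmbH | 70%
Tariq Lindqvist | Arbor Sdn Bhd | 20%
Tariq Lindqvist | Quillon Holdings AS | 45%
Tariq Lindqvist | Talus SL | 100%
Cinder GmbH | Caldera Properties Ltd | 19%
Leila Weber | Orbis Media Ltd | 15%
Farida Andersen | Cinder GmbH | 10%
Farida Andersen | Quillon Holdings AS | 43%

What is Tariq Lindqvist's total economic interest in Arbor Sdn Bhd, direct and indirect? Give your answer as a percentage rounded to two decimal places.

58.75%

Tariq reaches Arbor along 3 paths.
Via Quillon: 45% × 55% = 24.75%.
Direct stake: 20% = 20%.
Via Cinder: 70% × 20% = 14%.
Total: 24.75% + 20% + 14% = 58.75%.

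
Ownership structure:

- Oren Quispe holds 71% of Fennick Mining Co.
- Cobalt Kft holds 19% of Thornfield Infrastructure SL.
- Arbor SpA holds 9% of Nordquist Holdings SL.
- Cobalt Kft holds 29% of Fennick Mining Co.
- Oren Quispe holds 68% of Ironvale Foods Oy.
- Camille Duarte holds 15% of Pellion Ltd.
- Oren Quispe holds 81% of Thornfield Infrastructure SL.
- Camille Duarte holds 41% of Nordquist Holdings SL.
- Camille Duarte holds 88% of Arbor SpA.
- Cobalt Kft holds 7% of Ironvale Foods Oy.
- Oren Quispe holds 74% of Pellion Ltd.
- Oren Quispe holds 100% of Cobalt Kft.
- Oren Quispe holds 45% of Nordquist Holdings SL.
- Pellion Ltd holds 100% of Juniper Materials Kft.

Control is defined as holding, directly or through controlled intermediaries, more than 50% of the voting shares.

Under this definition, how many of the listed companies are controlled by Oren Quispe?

Oren holds 74% of Pellion, so Oren controls Pellion.
Oren holds 100% of Cobalt, so Oren controls Cobalt.
Oren and Cobalt together hold 71% + 29% = 100% of Fennick, so Oren controls Fennick.
Pellion holds 100% of Juniper, so Oren controls Juniper.
Oren and Cobalt together hold 68% + 7% = 75% of Ironvale, so Oren controls Ironvale.
Oren and Cobalt together hold 81% + 19% = 100% of Thornfield, so Oren controls Thornfield.
No other company's threshold is met.
Oren controls 6 companies.

6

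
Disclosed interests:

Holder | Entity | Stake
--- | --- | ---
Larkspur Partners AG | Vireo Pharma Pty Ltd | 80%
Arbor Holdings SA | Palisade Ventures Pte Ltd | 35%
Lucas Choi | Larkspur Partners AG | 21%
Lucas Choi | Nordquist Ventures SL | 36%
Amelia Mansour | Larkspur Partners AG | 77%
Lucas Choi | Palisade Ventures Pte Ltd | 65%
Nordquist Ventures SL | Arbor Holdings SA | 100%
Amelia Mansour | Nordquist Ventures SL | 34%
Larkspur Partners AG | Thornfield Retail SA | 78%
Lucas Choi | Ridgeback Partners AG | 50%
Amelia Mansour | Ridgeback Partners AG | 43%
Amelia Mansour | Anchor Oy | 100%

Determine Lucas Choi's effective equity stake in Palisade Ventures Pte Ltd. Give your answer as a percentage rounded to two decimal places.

Lucas reaches Palisade along 2 paths.
Direct stake: 65% = 65%.
Via Nordquist → Arbor: 36% × 100% × 35% = 12.6%.
Total: 65% + 12.6% = 77.6%.
Rounded: 77.60%.

77.60%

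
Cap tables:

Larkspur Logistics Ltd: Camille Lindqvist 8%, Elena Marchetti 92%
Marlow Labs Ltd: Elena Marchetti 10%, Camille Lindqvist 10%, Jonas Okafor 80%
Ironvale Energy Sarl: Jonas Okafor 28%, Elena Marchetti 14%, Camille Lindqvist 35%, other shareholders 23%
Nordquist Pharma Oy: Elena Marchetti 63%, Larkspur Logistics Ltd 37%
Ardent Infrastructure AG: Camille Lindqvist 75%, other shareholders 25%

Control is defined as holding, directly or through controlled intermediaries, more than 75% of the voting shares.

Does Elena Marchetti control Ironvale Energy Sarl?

No

Elena holds 92% of Larkspur, so Elena controls Larkspur.
Elena and Larkspur together hold 63% + 37% = 100% of Nordquist, so Elena controls Nordquist.
In Ironvale, Elena's side holds only 14%, not > 75%.
So Elena does not control Ironvale.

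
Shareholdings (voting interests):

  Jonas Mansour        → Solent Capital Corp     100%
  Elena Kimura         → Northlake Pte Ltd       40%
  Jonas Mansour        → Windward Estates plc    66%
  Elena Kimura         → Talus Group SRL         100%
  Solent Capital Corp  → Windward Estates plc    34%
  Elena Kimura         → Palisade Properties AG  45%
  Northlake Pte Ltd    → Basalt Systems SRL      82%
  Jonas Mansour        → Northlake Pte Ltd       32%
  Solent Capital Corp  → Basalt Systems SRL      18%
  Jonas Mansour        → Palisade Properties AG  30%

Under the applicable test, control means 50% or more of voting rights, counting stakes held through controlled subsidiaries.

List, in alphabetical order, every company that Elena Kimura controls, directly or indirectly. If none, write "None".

Elena holds 100% of Talus, so Elena controls Talus.
No other company's threshold is met.

Talus Group SRL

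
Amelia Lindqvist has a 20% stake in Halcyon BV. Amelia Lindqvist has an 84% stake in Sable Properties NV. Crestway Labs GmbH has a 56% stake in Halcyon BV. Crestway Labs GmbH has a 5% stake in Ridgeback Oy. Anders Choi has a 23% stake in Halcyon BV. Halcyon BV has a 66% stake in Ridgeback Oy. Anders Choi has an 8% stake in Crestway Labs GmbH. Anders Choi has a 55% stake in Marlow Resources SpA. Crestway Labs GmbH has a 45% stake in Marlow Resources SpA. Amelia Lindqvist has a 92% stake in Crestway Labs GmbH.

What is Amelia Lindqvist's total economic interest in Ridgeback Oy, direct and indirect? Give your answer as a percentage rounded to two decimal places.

51.80%

Amelia reaches Ridgeback along 3 paths.
Via Crestway: 92% × 5% = 4.6%.
Via Crestway → Halcyon: 92% × 56% × 66% = 34.0032%.
Via Halcyon: 20% × 66% = 13.2%.
Total: 4.6% + 34.0032% + 13.2% = 51.8032%.
Rounded: 51.80%.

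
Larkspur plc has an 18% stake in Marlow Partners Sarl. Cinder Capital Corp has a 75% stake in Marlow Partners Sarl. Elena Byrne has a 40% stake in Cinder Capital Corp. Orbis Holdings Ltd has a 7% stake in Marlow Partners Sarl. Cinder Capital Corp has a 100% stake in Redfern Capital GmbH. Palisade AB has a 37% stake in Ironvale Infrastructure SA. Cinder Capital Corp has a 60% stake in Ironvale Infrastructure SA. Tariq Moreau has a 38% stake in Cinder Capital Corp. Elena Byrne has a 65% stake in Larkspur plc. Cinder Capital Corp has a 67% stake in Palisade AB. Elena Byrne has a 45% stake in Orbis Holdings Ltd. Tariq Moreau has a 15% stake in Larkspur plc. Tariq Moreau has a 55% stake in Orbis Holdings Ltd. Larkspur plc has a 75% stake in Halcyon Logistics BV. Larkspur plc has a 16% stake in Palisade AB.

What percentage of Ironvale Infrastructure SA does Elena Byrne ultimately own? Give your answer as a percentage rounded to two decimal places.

Elena reaches Ironvale along 3 paths.
Via Larkspur → Palisade: 65% × 16% × 37% = 3.848%.
Via Cinder → Palisade: 40% × 67% × 37% = 9.916%.
Via Cinder: 40% × 60% = 24%.
Total: 3.848% + 9.916% + 24% = 37.764%.
Rounded: 37.76%.

37.76%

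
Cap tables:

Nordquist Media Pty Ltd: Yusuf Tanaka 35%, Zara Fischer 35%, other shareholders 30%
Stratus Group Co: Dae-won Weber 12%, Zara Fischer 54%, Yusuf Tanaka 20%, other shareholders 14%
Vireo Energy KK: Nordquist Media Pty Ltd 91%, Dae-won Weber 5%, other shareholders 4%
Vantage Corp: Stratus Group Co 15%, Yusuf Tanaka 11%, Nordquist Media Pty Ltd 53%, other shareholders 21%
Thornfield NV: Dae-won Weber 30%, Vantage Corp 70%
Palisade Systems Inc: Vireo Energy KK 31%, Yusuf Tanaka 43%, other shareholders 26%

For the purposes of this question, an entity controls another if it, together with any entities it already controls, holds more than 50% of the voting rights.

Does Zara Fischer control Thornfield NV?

No

Zara holds 54% of Stratus, so Zara controls Stratus.
Neither Zara nor any entity Zara controls holds any voting interest in Thornfield.
So Zara does not control Thornfield.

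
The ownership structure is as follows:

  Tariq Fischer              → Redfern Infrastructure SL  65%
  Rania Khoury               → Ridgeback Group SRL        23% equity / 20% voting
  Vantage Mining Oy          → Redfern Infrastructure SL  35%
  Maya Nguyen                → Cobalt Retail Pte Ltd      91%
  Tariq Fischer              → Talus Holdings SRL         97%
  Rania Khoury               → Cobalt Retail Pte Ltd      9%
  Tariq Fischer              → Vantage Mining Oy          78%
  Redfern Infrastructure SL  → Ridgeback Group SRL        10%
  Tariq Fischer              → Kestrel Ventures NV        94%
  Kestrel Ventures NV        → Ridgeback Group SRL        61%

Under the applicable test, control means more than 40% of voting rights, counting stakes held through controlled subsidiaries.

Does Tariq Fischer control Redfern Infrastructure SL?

Tariq holds 78% of Vantage, so Tariq controls Vantage.
Tariq and Vantage together hold 65% + 35% = 100% of Redfern, so Tariq controls Redfern.

Yes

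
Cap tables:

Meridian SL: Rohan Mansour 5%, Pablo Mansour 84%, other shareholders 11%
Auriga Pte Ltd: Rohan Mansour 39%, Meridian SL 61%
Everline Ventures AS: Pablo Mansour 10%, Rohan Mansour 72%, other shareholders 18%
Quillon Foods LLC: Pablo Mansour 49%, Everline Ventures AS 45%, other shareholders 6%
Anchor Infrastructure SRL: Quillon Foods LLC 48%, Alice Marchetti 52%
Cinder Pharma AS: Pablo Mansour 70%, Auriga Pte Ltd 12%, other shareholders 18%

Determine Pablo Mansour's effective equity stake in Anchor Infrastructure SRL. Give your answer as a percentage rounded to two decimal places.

Pablo reaches Anchor along 2 paths.
Via Quillon: 49% × 48% = 23.52%.
Via Everline → Quillon: 10% × 45% × 48% = 2.16%.
Total: 23.52% + 2.16% = 25.68%.

25.68%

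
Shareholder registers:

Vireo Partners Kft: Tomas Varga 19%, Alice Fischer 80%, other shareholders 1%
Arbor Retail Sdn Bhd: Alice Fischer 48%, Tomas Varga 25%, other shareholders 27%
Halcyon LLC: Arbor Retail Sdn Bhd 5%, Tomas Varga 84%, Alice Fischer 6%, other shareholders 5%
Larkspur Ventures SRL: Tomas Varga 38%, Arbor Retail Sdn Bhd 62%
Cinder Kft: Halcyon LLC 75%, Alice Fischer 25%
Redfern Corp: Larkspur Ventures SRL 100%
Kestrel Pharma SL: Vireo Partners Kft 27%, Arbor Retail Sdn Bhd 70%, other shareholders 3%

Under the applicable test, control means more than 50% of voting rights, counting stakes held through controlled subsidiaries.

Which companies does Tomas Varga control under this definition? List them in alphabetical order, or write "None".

Tomas holds 84% of Halcyon, so Tomas controls Halcyon.
Halcyon holds 75% of Cinder, so Tomas controls Cinder.
No other company's threshold is met.

Cinder Kft, Halcyon LLC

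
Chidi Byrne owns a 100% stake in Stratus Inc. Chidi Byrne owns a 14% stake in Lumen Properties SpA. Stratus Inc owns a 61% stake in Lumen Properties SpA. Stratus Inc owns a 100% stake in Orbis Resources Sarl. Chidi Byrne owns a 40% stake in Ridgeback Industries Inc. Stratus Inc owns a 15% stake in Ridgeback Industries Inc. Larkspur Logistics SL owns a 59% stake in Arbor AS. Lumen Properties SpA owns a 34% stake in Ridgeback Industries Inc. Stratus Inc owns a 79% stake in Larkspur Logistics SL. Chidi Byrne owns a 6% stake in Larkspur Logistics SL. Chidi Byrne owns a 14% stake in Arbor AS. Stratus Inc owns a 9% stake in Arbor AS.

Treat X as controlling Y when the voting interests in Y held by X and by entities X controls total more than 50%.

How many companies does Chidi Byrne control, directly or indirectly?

Chidi holds 100% of Stratus, so Chidi controls Stratus.
Chidi and Stratus together hold 14% + 61% = 75% of Lumen, so Chidi controls Lumen.
Stratus holds 100% of Orbis, so Chidi controls Orbis.
Chidi and Stratus together hold 6% + 79% = 85% of Larkspur, so Chidi controls Larkspur.
Chidi and Lumen and Stratus together hold 40% + 34% + 15% = 89% of Ridgeback, so Chidi controls Ridgeback.
Chidi and Stratus and Larkspur together hold 14% + 9% + 59% = 82% of Arbor, so Chidi controls Arbor.
Chidi controls 6 companies.

6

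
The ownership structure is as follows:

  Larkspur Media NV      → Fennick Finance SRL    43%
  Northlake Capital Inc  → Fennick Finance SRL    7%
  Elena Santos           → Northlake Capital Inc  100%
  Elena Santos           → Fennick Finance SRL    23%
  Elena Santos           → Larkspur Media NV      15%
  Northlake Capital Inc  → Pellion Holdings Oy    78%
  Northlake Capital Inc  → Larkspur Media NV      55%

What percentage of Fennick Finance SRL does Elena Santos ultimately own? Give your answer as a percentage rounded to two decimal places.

60.10%

Elena reaches Fennick along 4 paths.
Direct stake: 23% = 23%.
Via Northlake: 100% × 7% = 7%.
Via Larkspur: 15% × 43% = 6.45%.
Via Northlake → Larkspur: 100% × 55% × 43% = 23.65%.
Total: 23% + 7% + 6.45% + 23.65% = 60.1%.
Rounded: 60.10%.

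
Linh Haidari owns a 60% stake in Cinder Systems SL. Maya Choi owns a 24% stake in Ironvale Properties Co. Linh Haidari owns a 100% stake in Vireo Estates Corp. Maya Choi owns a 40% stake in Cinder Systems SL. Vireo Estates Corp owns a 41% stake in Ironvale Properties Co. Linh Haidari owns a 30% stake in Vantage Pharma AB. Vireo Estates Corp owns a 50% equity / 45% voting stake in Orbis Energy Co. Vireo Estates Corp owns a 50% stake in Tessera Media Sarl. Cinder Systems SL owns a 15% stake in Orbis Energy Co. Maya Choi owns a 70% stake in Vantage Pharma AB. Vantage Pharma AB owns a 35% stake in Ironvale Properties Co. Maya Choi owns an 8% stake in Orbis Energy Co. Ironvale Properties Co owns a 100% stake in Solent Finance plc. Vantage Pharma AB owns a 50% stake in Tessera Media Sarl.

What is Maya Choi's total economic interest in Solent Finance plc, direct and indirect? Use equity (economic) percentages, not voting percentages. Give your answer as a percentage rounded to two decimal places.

Maya reaches Solent along 2 paths.
Via Vantage → Ironvale: 70% × 35% × 100% = 24.5%.
Via Ironvale: 24% × 100% = 24%.
Total: 24.5% + 24% = 48.5%.
Rounded: 48.50%.

48.50%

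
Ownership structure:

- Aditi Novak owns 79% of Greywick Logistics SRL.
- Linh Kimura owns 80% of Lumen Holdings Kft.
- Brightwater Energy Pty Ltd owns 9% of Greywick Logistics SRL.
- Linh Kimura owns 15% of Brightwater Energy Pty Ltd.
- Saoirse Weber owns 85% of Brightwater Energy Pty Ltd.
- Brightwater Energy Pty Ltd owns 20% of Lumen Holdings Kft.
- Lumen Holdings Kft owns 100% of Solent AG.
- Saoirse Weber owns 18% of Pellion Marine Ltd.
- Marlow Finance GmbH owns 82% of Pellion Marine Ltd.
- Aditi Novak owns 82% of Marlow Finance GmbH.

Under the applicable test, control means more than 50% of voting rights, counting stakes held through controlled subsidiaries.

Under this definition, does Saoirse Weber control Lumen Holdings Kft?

Saoirse holds 85% of Brightwater, so Saoirse controls Brightwater.
In Lumen, Saoirse's side holds only 20%, not > 50%.
So Saoirse does not control Lumen.

No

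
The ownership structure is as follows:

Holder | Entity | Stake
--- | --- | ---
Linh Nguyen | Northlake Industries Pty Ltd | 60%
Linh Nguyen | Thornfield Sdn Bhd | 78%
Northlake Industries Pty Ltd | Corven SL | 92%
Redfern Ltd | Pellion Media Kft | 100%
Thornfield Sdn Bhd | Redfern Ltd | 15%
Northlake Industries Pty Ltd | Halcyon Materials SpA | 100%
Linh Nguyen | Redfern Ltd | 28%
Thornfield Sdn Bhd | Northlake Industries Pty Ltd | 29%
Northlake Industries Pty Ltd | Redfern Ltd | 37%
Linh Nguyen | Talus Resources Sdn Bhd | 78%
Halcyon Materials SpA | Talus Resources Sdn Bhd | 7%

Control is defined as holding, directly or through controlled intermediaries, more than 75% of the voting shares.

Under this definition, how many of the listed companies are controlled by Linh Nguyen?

7

Linh holds 78% of Thornfield, so Linh controls Thornfield.
Thornfield and Linh together hold 29% + 60% = 89% of Northlake, so Linh controls Northlake.
Northlake holds 100% of Halcyon, so Linh controls Halcyon.
Linh and Thornfield and Northlake together hold 28% + 15% + 37% = 80% of Redfern, so Linh controls Redfern.
Northlake holds 92% of Corven, so Linh controls Corven.
Redfern holds 100% of Pellion, so Linh controls Pellion.
Halcyon and Linh together hold 7% + 78% = 85% of Talus, so Linh controls Talus.
Linh controls 7 companies.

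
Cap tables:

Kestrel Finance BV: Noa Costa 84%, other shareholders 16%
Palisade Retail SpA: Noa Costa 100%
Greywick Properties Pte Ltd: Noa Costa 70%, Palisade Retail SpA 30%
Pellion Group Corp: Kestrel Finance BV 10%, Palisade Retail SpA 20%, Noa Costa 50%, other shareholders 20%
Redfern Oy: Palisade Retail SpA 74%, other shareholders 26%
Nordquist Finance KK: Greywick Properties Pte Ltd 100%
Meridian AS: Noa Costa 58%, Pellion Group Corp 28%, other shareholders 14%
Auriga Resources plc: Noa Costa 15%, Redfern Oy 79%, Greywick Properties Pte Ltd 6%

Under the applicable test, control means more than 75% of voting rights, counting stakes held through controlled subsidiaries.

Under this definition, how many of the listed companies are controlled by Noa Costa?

Noa holds 84% of Kestrel, so Noa controls Kestrel.
Noa holds 100% of Palisade, so Noa controls Palisade.
Noa and Palisade together hold 70% + 30% = 100% of Greywick, so Noa controls Greywick.
Kestrel and Palisade and Noa together hold 10% + 20% + 50% = 80% of Pellion, so Noa controls Pellion.
Greywick holds 100% of Nordquist, so Noa controls Nordquist.
Noa and Pellion together hold 58% + 28% = 86% of Meridian, so Noa controls Meridian.
No other company's threshold is met.
Noa controls 6 companies.

6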